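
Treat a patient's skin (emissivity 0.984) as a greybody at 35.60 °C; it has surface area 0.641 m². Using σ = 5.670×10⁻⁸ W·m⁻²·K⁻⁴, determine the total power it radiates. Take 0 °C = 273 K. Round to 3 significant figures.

P ≈ 324 W

T = 35.60 °C + 273 = 308.60 K.
Area A = 0.641 m².
P = εσAT⁴ = 0.984 × 5.670×10⁻⁸ × 0.641 × (308.60)⁴ = 324 W.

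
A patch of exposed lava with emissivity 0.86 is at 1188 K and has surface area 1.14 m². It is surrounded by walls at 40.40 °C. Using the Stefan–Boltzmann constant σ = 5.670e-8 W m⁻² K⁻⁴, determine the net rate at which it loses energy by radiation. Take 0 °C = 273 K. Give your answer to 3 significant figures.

Net loss ≈ 1.10×10⁵ W

Surroundings: T = 40.40 °C + 273 = 313.40 K.
Area A = 1.14 m².
Net radiated power P_net = εσA(T⁴ − T₀⁴) = 0.86×5.670×10⁻⁸×1.14×(1188⁴ − 313.40⁴).
T⁴ − T₀⁴ = 1.99189×10¹² − 9.64708×10⁹ = 1.98224×10¹² K⁴, so P_net = 1.10×10⁵ W.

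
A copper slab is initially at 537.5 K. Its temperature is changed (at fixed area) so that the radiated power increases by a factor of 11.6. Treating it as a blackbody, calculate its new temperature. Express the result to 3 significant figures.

P ∝ T⁴, so T₂/T₁ = (P₂/P₁)^(1/4) = (11.6)^(1/4) = 1.84550.
T₂ = 537.5 × 1.84550 = 992 K.

T₂ ≈ 992 K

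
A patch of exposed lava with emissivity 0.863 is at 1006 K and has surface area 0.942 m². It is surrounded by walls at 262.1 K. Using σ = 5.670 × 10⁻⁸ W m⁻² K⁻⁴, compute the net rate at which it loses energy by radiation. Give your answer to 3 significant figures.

Net loss ≈ 4.70×10⁴ W

Area A = 0.942 m².
Net radiated power P_net = εσA(T⁴ − T₀⁴) = 0.863×5.670×10⁻⁸×0.942×(1006⁴ − 262.1⁴).
T⁴ − T₀⁴ = 1.02422×10¹² − 4.71920×10⁹ = 1.01950×10¹² K⁴, so P_net = 4.70×10⁴ W.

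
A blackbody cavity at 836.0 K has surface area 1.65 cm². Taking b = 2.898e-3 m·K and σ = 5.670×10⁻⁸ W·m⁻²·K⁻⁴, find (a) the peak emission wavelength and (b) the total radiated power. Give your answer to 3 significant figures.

(a) λ_max = b/T = 2.898×10⁻³/836.0 = 3.467×10⁻⁶ m = 3.47 μm.
Area A = 1.65 cm² = 1.65×10⁻⁴ m².
(b) P = σAT⁴ = 5.670×10⁻⁸×1.65×10⁻⁴×(836.0)⁴ = 4.57 W.

λ_max ≈ 3.47 μm; P ≈ 4.57 W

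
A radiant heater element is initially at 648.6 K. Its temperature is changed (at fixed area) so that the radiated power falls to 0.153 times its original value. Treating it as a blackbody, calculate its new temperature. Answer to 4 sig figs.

T₂ ≈ 405.6 K

P ∝ T⁴, so T₂/T₁ = (P₂/P₁)^(1/4) = (0.153)^(1/4) = 0.625422.
T₂ = 648.6 × 0.625422 = 405.6 K.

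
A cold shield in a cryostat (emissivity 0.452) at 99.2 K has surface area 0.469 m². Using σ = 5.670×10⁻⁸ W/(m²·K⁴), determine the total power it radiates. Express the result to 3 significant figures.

Area A = 0.469 m².
P = εσAT⁴ = 0.452 × 5.670×10⁻⁸ × 0.469 × (99.2)⁴ = 1.16 W.

P ≈ 1.16 W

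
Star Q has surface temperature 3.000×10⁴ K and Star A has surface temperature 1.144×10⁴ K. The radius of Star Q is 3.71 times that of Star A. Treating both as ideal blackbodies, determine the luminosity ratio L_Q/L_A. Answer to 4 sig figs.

L_Q/L_A ≈ 650.9

L ∝ R²T⁴, so L_Q/L_A = (R_Q/R_A)²(T_Q/T_A)⁴ = (3.71)² × (3.000×10⁴/1.144×10⁴)⁴ = 13.7641 × 47.2913 = 650.9.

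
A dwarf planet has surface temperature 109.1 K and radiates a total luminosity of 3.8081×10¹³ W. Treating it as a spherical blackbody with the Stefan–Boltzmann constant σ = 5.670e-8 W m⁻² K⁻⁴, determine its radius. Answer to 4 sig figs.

R ≈ 6.142×10⁵ m

L = 4πR²σT⁴ ⇒ R = √(L/(4πσT⁴)).
σT⁴ = 8.03308 W/m², so R = √(3.8081×10¹³/(4π×8.03308)) = 6.142×10⁵ m.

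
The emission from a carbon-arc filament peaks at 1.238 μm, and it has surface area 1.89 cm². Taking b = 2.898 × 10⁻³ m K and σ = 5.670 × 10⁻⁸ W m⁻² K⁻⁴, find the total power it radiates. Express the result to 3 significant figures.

P ≈ 322 W

Wien's law: T = b/λ_max = 2.898×10⁻³/1.238×10⁻⁶ = 2340.87 K.
Area A = 1.89 cm² = 1.89×10⁻⁴ m².
Then P = σAT⁴ = 5.670×10⁻⁸×1.89×10⁻⁴×(2340.87)⁴ = 322 W.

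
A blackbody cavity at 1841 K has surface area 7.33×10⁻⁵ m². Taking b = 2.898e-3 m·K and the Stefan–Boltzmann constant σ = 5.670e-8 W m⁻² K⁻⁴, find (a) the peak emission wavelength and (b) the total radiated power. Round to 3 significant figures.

λ_max ≈ 1.57×10³ nm; P ≈ 47.7 W

(a) λ_max = b/T = 2.898×10⁻³/1841 = 1.574×10⁻⁶ m = 1.57×10³ nm.
Area A = 7.33×10⁻⁵ m².
(b) P = σAT⁴ = 5.670×10⁻⁸×7.33×10⁻⁵×(1841)⁴ = 47.7 W.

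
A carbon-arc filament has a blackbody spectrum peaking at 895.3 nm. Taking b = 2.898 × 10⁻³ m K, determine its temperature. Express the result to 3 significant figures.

Wien's law gives T = b/λ_max = (2.898×10⁻³ m·K)/(8.953×10⁻⁷ m) = 3.24×10³ K.

T ≈ 3.24×10³ K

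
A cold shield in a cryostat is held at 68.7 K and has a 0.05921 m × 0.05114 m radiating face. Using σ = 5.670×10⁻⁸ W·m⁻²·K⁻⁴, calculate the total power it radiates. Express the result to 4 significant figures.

P ≈ 3.824×10⁻³ W

Area A = 0.05921 × 0.05114 = 3.028×10⁻³ m².
P = σAT⁴ = 5.670×10⁻⁸ × 3.028×10⁻³ × (68.7)⁴ = 3.824×10⁻³ W.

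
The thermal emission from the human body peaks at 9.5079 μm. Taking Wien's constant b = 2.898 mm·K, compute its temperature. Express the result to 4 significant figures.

T ≈ 304.8 K

Wien's law gives T = b/λ_max = (2.898×10⁻³ m·K)/(9.5079×10⁻⁶ m) = 304.8 K.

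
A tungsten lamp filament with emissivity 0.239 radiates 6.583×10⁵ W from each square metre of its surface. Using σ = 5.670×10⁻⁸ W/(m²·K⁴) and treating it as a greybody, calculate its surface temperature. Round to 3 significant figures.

I = εσT⁴, so T = (I/εσ)^(1/4) = (6.583×10⁵/(0.239×5.670×10⁻⁸))^(1/4) = 2.64×10³ K.

T ≈ 2.64×10³ K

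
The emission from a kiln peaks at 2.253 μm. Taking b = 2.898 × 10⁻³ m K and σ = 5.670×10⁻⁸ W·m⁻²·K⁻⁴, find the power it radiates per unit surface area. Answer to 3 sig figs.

Wien's law: T = b/λ_max = 2.898×10⁻³/2.253×10⁻⁶ = 1286.28 K.
Then I = σT⁴ = 5.670×10⁻⁸×(1286.28)⁴ = 1.55×10⁵ W/m².

I ≈ 1.55×10⁵ W/m²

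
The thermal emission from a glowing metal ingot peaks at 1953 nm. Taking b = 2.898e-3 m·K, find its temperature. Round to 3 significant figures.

Wien's law gives T = b/λ_max = (2.898×10⁻³ m·K)/(1.953×10⁻⁶ m) = 1.48×10³ K.

T ≈ 1.48×10³ K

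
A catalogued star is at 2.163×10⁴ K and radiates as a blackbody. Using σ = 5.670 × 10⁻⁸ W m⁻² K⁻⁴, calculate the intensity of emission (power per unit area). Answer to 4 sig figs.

I ≈ 1.241×10¹⁰ W/m²

Stefan–Boltzmann: I = σT⁴ = 5.670×10⁻⁸ × (2.163×10⁴)⁴ = 1.241×10¹⁰ W/m².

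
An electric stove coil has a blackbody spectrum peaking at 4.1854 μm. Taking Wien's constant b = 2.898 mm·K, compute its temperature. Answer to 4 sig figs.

T ≈ 692.4 K

Wien's law gives T = b/λ_max = (2.898×10⁻³ m·K)/(4.1854×10⁻⁶ m) = 692.4 K.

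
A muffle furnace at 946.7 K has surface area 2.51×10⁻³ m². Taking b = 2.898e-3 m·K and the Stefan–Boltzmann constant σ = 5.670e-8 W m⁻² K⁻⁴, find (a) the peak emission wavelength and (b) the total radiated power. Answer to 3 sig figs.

(a) λ_max = b/T = 2.898×10⁻³/946.7 = 3.061×10⁻⁶ m = 3.06 μm.
Area A = 2.51×10⁻³ m².
(b) P = σAT⁴ = 5.670×10⁻⁸×2.51×10⁻³×(946.7)⁴ = 114 W.

λ_max ≈ 3.06 μm; P ≈ 114 W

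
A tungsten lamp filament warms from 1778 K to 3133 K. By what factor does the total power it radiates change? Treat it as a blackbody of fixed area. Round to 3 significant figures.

P ∝ T⁴, so P₂/P₁ = (T₂/T₁)⁴ = (3133/1778)⁴ = (1.76209)⁴ = 9.64.

P₂/P₁ ≈ 9.64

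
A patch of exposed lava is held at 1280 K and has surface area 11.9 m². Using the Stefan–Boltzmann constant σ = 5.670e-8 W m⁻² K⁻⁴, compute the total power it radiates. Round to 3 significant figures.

Area A = 11.9 m².
P = σAT⁴ = 5.670×10⁻⁸ × 11.9 × (1280)⁴ = 1.81×10⁶ W.

P ≈ 1.81×10⁶ W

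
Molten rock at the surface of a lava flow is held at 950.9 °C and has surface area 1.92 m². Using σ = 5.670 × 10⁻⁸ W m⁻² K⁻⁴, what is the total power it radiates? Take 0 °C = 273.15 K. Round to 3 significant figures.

P ≈ 2.44×10⁵ W

T = 950.9 °C + 273.15 = 1224.05 K.
Area A = 1.92 m².
P = σAT⁴ = 5.670×10⁻⁸ × 1.92 × (1224.05)⁴ = 2.44×10⁵ W.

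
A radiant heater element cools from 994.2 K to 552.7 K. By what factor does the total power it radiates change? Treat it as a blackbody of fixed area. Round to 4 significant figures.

P₂/P₁ ≈ 0.09551

P ∝ T⁴, so P₂/P₁ = (T₂/T₁)⁴ = (552.7/994.2)⁴ = (0.555924)⁴ = 0.09551.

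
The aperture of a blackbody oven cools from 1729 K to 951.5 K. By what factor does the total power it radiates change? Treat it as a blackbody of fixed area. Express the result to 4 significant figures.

P₂/P₁ ≈ 0.09172

P ∝ T⁴, so P₂/P₁ = (T₂/T₁)⁴ = (951.5/1729)⁴ = (0.550318)⁴ = 0.09172.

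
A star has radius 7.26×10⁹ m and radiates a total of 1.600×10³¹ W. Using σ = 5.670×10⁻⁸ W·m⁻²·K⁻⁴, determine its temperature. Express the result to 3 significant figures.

T ≈ 2.55×10⁴ K

Surface area A = 4πR² = 4π(7.26×10⁹ m)² = 6.62343×10²⁰ m².
P = σAT⁴ ⇒ T = (P/(σA))^(1/4) = (1.600×10³¹/(5.670×10⁻⁸×6.62343×10²⁰))^(1/4) = 2.55×10⁴ K.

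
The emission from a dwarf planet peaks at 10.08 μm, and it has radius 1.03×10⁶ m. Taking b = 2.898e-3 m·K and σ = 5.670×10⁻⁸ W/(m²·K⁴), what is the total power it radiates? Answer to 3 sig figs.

P ≈ 5.16×10¹⁵ W

Wien's law: T = b/λ_max = 2.898×10⁻³/1.008×10⁻⁵ = 287.500 K.
Surface area A = 4πR² = 4π(1.03×10⁶ m)² = 1.33317×10¹³ m².
Then P = σAT⁴ = 5.670×10⁻⁸×1.33317×10¹³×(287.500)⁴ = 5.16×10¹⁵ W.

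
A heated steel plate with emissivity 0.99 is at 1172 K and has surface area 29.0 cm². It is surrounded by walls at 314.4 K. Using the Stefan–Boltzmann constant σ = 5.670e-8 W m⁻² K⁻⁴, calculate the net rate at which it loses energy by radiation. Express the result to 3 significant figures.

Area A = 29.0 cm² = 2.90×10⁻³ m².
Net radiated power P_net = εσA(T⁴ − T₀⁴) = 0.99×5.670×10⁻⁸×2.90×10⁻³×(1172⁴ − 314.4⁴).
T⁴ − T₀⁴ = 1.88673×10¹² − 9.77080×10⁹ = 1.87696×10¹² K⁴, so P_net = 306 W.

Net loss ≈ 306 W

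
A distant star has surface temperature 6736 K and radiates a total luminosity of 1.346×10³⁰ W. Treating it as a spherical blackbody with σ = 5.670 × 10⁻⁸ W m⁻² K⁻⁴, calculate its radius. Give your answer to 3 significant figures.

R ≈ 3.03×10¹⁰ m

L = 4πR²σT⁴ ⇒ R = √(L/(4πσT⁴)).
σT⁴ = 1.16732×10⁸ W/m², so R = √(1.346×10³⁰/(4π×1.16732×10⁸)) = 3.03×10¹⁰ m.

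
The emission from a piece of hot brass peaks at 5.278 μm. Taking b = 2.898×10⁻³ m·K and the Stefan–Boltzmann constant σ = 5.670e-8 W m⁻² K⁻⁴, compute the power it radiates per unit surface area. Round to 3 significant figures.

I ≈ 5.15×10³ W/m²

Wien's law: T = b/λ_max = 2.898×10⁻³/5.278×10⁻⁶ = 549.072 K.
Then I = σT⁴ = 5.670×10⁻⁸×(549.072)⁴ = 5.15×10³ W/m².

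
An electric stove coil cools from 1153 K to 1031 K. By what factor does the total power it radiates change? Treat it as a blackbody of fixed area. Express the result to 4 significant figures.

P₂/P₁ ≈ 0.6393

P ∝ T⁴, so P₂/P₁ = (T₂/T₁)⁴ = (1031/1153)⁴ = (0.894189)⁴ = 0.6393.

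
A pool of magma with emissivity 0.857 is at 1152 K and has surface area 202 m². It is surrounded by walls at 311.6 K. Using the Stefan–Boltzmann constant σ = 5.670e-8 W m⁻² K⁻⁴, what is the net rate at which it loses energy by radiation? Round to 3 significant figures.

Net loss ≈ 1.72×10⁷ W

Area A = 202 m².
Net radiated power P_net = εσA(T⁴ − T₀⁴) = 0.857×5.670×10⁻⁸×202×(1152⁴ − 311.6⁴).
T⁴ − T₀⁴ = 1.76121×10¹² − 9.42735×10⁹ = 1.75178×10¹² K⁴, so P_net = 1.72×10⁷ W.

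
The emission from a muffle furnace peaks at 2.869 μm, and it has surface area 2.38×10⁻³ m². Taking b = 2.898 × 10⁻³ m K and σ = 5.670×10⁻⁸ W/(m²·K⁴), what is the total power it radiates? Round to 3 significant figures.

Wien's law: T = b/λ_max = 2.898×10⁻³/2.869×10⁻⁶ = 1010.11 K.
Area A = 2.38×10⁻³ m².
Then P = σAT⁴ = 5.670×10⁻⁸×2.38×10⁻³×(1010.11)⁴ = 140 W.

P ≈ 140 W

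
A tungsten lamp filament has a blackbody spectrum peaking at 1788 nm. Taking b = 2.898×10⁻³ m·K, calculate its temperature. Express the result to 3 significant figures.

T ≈ 1.62×10³ K

Wien's law gives T = b/λ_max = (2.898×10⁻³ m·K)/(1.788×10⁻⁶ m) = 1.62×10³ K.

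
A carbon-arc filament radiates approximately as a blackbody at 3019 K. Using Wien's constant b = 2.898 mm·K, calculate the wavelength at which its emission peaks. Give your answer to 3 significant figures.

Wien's displacement law: λ_max = b/T = (2.898×10⁻³ m·K)/(3019 K) = 9.599×10⁻⁷ m.
That is 960 nm, in the infrared range.

λ_max ≈ 960 nm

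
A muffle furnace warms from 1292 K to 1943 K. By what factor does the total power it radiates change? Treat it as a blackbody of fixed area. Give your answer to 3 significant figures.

P₂/P₁ ≈ 5.11

P ∝ T⁴, so P₂/P₁ = (T₂/T₁)⁴ = (1943/1292)⁴ = (1.50387)⁴ = 5.11.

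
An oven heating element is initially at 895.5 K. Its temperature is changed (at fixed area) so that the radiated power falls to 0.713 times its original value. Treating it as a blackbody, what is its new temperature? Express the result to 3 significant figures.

P ∝ T⁴, so T₂/T₁ = (P₂/P₁)^(1/4) = (0.713)^(1/4) = 0.918909.
T₂ = 895.5 × 0.918909 = 823 K.

T₂ ≈ 823 K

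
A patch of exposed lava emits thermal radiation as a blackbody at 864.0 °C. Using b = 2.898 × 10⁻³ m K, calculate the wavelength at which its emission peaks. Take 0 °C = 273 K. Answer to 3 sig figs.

T = 864.0 °C + 273 = 1137.0 K.
Wien's displacement law: λ_max = b/T = (2.898×10⁻³ m·K)/(1137.0 K) = 2.549×10⁻⁶ m.
That is 2.55×10³ nm, in the infrared range.

λ_max ≈ 2.55×10³ nm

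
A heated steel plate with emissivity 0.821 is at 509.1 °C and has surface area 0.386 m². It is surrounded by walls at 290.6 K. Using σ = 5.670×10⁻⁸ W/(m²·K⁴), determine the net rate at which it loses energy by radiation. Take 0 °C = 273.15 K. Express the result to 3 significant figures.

T = 509.1 °C + 273.15 = 782.25 K.
Area A = 0.386 m².
Net radiated power P_net = εσA(T⁴ − T₀⁴) = 0.821×5.670×10⁻⁸×0.386×(782.25⁴ − 290.6⁴).
T⁴ − T₀⁴ = 3.74440×10¹¹ − 7.13153×10⁹ = 3.67308×10¹¹ K⁴, so P_net = 6.60×10³ W.

Net loss ≈ 6.60×10³ W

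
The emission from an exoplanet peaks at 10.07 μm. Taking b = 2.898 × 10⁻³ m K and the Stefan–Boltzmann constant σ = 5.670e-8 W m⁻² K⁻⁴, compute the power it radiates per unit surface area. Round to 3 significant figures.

Wien's law: T = b/λ_max = 2.898×10⁻³/1.007×10⁻⁵ = 287.786 K.
Then I = σT⁴ = 5.670×10⁻⁸×(287.786)⁴ = 389 W/m².

I ≈ 389 W/m²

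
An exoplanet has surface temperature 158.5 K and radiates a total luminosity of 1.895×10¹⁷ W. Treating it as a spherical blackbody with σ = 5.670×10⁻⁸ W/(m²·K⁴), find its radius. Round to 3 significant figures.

L = 4πR²σT⁴ ⇒ R = √(L/(4πσT⁴)).
σT⁴ = 35.7849 W/m², so R = √(1.895×10¹⁷/(4π×35.7849)) = 2.05×10⁷ m.

R ≈ 2.05×10⁷ m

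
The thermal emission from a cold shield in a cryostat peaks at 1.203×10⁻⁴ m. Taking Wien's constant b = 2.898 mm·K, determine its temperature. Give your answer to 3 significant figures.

Wien's law gives T = b/λ_max = (2.898×10⁻³ m·K)/(1.203×10⁻⁴ m) = 24.1 K.

T ≈ 24.1 K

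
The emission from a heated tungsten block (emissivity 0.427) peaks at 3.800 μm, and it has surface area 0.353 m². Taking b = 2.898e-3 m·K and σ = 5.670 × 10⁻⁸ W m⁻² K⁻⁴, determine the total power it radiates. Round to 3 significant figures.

Wien's law: T = b/λ_max = 2.898×10⁻³/3.800×10⁻⁶ = 762.632 K.
Area A = 0.353 m².
Then P = εσAT⁴ = 0.427×5.670×10⁻⁸×0.353×(762.632)⁴ = 2.89×10³ W.

P ≈ 2.89×10³ W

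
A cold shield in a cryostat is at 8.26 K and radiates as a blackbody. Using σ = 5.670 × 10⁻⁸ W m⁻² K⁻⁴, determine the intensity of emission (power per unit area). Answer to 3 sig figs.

I ≈ 2.64×10⁻⁴ W/m²

Stefan–Boltzmann: I = σT⁴ = 5.670×10⁻⁸ × (8.26)⁴ = 2.64×10⁻⁴ W/m².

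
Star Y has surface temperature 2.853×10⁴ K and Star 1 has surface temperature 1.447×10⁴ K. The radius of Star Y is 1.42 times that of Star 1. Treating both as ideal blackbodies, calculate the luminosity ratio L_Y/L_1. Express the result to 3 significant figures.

L ∝ R²T⁴, so L_Y/L_1 = (R_Y/R_1)²(T_Y/T_1)⁴ = (1.42)² × (2.853×10⁴/1.447×10⁴)⁴ = 2.0164 × 15.1124 = 30.5.

L_Y/L_1 ≈ 30.5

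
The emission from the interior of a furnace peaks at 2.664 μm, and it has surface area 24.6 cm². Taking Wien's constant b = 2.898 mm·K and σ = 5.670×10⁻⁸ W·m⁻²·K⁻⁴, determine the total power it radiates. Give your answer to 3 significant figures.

P ≈ 195 W

Wien's law: T = b/λ_max = 2.898×10⁻³/2.664×10⁻⁶ = 1087.84 K.
Area A = 24.6 cm² = 2.46×10⁻³ m².
Then P = σAT⁴ = 5.670×10⁻⁸×2.46×10⁻³×(1087.84)⁴ = 195 W.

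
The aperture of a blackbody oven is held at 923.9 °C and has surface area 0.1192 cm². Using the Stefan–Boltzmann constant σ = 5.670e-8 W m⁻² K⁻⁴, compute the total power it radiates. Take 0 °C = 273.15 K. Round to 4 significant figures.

P ≈ 1.388 W

T = 923.9 °C + 273.15 = 1197.05 K.
Area A = 0.1192 cm² = 1.192×10⁻⁵ m².
P = σAT⁴ = 5.670×10⁻⁸ × 1.192×10⁻⁵ × (1197.05)⁴ = 1.388 W.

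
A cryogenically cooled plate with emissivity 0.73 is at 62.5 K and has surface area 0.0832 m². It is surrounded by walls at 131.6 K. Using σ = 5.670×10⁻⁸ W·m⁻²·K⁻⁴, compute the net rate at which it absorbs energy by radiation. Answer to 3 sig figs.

Net gain ≈ 0.980 W

Area A = 0.0832 m².
Net radiated power P_net = εσA(T⁴ − T₀⁴) = 0.73×5.670×10⁻⁸×0.0832×(62.5⁴ − 131.6⁴).
T⁴ − T₀⁴ = 1.52588×10⁷ − 2.99933×10⁸ = -2.84674×10⁸ K⁴, so P_net = -0.980 W — negative, meaning a net gain of 0.980 W.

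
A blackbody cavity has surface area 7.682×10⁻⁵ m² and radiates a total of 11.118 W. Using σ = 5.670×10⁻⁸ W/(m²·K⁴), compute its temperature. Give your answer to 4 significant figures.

Area A = 7.682×10⁻⁵ m².
P = σAT⁴ ⇒ T = (P/(σA))^(1/4) = (11.118/(5.670×10⁻⁸×7.682×10⁻⁵))^(1/4) = 1264 K.

T ≈ 1264 K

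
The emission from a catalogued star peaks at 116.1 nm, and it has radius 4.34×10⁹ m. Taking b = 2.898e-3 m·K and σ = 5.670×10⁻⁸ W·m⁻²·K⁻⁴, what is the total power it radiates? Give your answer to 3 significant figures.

P ≈ 5.21×10³⁰ W

Wien's law: T = b/λ_max = 2.898×10⁻³/1.161×10⁻⁷ = 24961.2 K.
Surface area A = 4πR² = 4π(4.34×10⁹ m)² = 2.36695×10²⁰ m².
Then P = σAT⁴ = 5.670×10⁻⁸×2.36695×10²⁰×(24961.2)⁴ = 5.21×10³⁰ W.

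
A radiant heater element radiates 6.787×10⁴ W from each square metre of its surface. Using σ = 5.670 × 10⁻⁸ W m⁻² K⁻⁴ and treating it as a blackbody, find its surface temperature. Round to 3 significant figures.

I = σT⁴, so T = (I/σ)^(1/4) = (6.787×10⁴/(5.670×10⁻⁸))^(1/4) = 1.05×10³ K.

T ≈ 1.05×10³ K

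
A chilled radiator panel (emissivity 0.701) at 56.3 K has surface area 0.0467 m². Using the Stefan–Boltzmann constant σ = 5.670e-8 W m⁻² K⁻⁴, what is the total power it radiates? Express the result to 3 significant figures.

Area A = 0.0467 m².
P = εσAT⁴ = 0.701 × 5.670×10⁻⁸ × 0.0467 × (56.3)⁴ = 0.0186 W.

P ≈ 0.0186 W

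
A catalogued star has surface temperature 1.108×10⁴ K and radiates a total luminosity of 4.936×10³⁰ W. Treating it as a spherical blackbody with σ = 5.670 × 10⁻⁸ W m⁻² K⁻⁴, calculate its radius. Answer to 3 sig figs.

L = 4πR²σT⁴ ⇒ R = √(L/(4πσT⁴)).
σT⁴ = 8.54559×10⁸ W/m², so R = √(4.936×10³⁰/(4π×8.54559×10⁸)) = 2.14×10¹⁰ m.

R ≈ 2.14×10¹⁰ m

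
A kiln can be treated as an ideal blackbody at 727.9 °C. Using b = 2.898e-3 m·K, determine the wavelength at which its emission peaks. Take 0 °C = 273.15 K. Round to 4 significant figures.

T = 727.9 °C + 273.15 = 1001.05 K.
Wien's displacement law: λ_max = b/T = (2.898×10⁻³ m·K)/(1001.05 K) = 2.8950×10⁻⁶ m.
That is 2895 nm, in the infrared range.

λ_max ≈ 2895 nm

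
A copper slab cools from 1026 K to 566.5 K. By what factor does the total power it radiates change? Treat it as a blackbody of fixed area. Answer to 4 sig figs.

P ∝ T⁴, so P₂/P₁ = (T₂/T₁)⁴ = (566.5/1026)⁴ = (0.552144)⁴ = 0.09294.

P₂/P₁ ≈ 0.09294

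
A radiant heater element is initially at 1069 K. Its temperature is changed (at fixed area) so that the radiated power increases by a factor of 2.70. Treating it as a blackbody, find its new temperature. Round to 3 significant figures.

T₂ ≈ 1.37×10³ K

P ∝ T⁴, so T₂/T₁ = (P₂/P₁)^(1/4) = (2.70)^(1/4) = 1.28186.
T₂ = 1069 × 1.28186 = 1.37×10³ K.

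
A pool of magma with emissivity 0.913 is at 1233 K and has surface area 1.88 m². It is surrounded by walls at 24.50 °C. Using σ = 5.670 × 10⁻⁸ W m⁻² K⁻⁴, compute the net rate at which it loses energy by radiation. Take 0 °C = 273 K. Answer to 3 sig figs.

Surroundings: T = 24.50 °C + 273 = 297.50 K.
Area A = 1.88 m².
Net radiated power P_net = εσA(T⁴ − T₀⁴) = 0.913×5.670×10⁻⁸×1.88×(1233⁴ − 297.50⁴).
T⁴ − T₀⁴ = 2.31128×10¹² − 7.83336×10⁹ = 2.30345×10¹² K⁴, so P_net = 2.24×10⁵ W.

Net loss ≈ 2.24×10⁵ W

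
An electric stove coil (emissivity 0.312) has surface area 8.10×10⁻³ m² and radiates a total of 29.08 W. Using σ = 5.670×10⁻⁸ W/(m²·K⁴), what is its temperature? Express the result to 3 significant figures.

T ≈ 671 K

Area A = 8.10×10⁻³ m².
P = εσAT⁴ ⇒ T = (P/(εσA))^(1/4) = (29.08/(0.312×5.670×10⁻⁸×8.10×10⁻³))^(1/4) = 671 K.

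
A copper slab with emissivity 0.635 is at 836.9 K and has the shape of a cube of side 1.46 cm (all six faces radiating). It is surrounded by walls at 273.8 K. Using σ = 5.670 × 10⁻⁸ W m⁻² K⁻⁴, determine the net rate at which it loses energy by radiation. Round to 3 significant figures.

Area A = 6s² = 6×(0.0146 m)² = 1.27896×10⁻³ m².
Net radiated power P_net = εσA(T⁴ − T₀⁴) = 0.635×5.670×10⁻⁸×1.27896×10⁻³×(836.9⁴ − 273.8⁴).
T⁴ − T₀⁴ = 4.90562×10¹¹ − 5.61997×10⁹ = 4.84942×10¹¹ K⁴, so P_net = 22.3 W.

Net loss ≈ 22.3 W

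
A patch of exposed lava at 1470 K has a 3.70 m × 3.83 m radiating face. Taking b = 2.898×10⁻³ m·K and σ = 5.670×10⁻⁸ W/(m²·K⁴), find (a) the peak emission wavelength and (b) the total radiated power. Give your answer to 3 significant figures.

λ_max ≈ 1.97 μm; P ≈ 3.75×10⁶ W

(a) λ_max = b/T = 2.898×10⁻³/1470 = 1.971×10⁻⁶ m = 1.97 μm.
Area A = 3.70 × 3.83 = 14.171 m².
(b) P = σAT⁴ = 5.670×10⁻⁸×14.171×(1470)⁴ = 3.75×10⁶ W.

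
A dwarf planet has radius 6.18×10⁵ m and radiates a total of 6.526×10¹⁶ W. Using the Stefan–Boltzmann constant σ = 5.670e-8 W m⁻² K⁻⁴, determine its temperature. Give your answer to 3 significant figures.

Surface area A = 4πR² = 4π(6.18×10⁵ m)² = 4.79940×10¹² m².
P = σAT⁴ ⇒ T = (P/(σA))^(1/4) = (6.526×10¹⁶/(5.670×10⁻⁸×4.79940×10¹²))^(1/4) = 700 K.

T ≈ 700 K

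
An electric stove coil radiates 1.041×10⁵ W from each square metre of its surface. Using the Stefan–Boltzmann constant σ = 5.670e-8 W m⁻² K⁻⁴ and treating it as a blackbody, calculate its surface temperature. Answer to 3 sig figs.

I = σT⁴, so T = (I/σ)^(1/4) = (1.041×10⁵/(5.670×10⁻⁸))^(1/4) = 1.16×10³ K.

T ≈ 1.16×10³ K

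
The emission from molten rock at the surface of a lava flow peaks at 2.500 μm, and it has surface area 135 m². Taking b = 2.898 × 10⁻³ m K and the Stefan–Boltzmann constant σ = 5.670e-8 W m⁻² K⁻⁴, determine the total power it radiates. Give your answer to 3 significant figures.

P ≈ 1.38×10⁷ W

Wien's law: T = b/λ_max = 2.898×10⁻³/2.500×10⁻⁶ = 1159.20 K.
Area A = 135 m².
Then P = σAT⁴ = 5.670×10⁻⁸×135×(1159.20)⁴ = 1.38×10⁷ W.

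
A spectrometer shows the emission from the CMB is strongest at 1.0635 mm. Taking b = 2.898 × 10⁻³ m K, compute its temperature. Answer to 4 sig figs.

T ≈ 2.725 K

Wien's law gives T = b/λ_max = (2.898×10⁻³ m·K)/(1.0635×10⁻³ m) = 2.725 K.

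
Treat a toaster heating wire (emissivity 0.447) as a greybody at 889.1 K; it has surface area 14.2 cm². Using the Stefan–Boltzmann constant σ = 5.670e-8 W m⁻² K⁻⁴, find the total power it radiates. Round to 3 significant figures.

Area A = 14.2 cm² = 1.42×10⁻³ m².
P = εσAT⁴ = 0.447 × 5.670×10⁻⁸ × 1.42×10⁻³ × (889.1)⁴ = 22.5 W.

P ≈ 22.5 W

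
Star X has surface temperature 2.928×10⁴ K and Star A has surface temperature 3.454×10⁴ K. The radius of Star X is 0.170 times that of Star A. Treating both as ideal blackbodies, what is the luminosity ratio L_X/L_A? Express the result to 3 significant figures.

L ∝ R²T⁴, so L_X/L_A = (R_X/R_A)²(T_X/T_A)⁴ = (0.170)² × (2.928×10⁴/3.454×10⁴)⁴ = 0.0289 × 0.516410 = 0.0149.

L_X/L_A ≈ 0.0149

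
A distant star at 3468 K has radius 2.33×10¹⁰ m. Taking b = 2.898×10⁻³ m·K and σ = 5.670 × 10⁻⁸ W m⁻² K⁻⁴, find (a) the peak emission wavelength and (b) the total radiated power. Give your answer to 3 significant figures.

λ_max ≈ 836 nm; P ≈ 5.60×10²⁸ W

(a) λ_max = b/T = 2.898×10⁻³/3468 = 8.356×10⁻⁷ m = 836 nm.
Surface area A = 4πR² = 4π(2.33×10¹⁰ m)² = 6.82216×10²¹ m².
(b) P = σAT⁴ = 5.670×10⁻⁸×6.82216×10²¹×(3468)⁴ = 5.60×10²⁸ W.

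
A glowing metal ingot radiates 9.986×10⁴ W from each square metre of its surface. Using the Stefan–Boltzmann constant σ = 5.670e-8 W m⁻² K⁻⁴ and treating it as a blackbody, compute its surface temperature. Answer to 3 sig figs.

I = σT⁴, so T = (I/σ)^(1/4) = (9.986×10⁴/(5.670×10⁻⁸))^(1/4) = 1.15×10³ K.

T ≈ 1.15×10³ K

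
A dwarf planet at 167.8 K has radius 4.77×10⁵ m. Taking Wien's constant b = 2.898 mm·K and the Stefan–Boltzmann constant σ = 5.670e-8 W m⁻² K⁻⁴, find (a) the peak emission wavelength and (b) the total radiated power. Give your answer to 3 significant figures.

(a) λ_max = b/T = 2.898×10⁻³/167.8 = 1.727×10⁻⁵ m = 17.3 μm.
Surface area A = 4πR² = 4π(4.77×10⁵ m)² = 2.85921×10¹² m².
(b) P = σAT⁴ = 5.670×10⁻⁸×2.85921×10¹²×(167.8)⁴ = 1.29×10¹⁴ W.

λ_max ≈ 17.3 μm; P ≈ 1.29×10¹⁴ W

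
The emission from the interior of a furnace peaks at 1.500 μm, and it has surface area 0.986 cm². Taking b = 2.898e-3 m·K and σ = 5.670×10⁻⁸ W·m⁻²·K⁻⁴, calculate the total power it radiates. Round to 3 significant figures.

P ≈ 77.9 W

Wien's law: T = b/λ_max = 2.898×10⁻³/1.500×10⁻⁶ = 1932.00 K.
Area A = 0.986 cm² = 9.86×10⁻⁵ m².
Then P = σAT⁴ = 5.670×10⁻⁸×9.86×10⁻⁵×(1932.00)⁴ = 77.9 W.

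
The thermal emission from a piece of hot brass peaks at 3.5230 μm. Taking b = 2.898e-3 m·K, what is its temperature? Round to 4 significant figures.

T ≈ 822.6 K

Wien's law gives T = b/λ_max = (2.898×10⁻³ m·K)/(3.5230×10⁻⁶ m) = 822.6 K.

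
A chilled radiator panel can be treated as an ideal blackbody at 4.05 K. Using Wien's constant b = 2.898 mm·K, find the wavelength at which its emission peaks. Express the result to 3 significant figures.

Wien's displacement law: λ_max = b/T = (2.898×10⁻³ m·K)/(4.05 K) = 7.156×10⁻⁴ m.
That is 0.716 mm, in the infrared range.

λ_max ≈ 0.716 mm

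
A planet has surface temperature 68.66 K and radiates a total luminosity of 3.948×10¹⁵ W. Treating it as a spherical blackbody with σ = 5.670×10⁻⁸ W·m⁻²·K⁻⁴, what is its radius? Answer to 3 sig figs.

R ≈ 1.58×10⁷ m

L = 4πR²σT⁴ ⇒ R = √(L/(4πσT⁴)).
σT⁴ = 1.26008 W/m², so R = √(3.948×10¹⁵/(4π×1.26008)) = 1.58×10⁷ m.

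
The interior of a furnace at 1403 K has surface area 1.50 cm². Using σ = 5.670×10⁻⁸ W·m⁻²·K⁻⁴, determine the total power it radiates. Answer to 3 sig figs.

Area A = 1.50 cm² = 1.50×10⁻⁴ m².
P = σAT⁴ = 5.670×10⁻⁸ × 1.50×10⁻⁴ × (1403)⁴ = 33.0 W.

P ≈ 33.0 W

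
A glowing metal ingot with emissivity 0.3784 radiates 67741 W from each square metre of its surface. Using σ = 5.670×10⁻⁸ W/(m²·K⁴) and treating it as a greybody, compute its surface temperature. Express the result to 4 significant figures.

I = εσT⁴, so T = (I/εσ)^(1/4) = (67741/(0.3784×5.670×10⁻⁸))^(1/4) = 1333 K.

T ≈ 1333 K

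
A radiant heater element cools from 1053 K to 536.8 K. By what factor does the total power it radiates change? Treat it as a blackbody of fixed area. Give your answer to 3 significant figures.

P₂/P₁ ≈ 0.0675

P ∝ T⁴, so P₂/P₁ = (T₂/T₁)⁴ = (536.8/1053)⁴ = (0.509782)⁴ = 0.0675.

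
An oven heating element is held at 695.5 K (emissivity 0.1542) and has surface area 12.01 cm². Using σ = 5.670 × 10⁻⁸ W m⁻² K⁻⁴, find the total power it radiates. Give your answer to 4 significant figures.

P ≈ 2.457 W

Area A = 12.01 cm² = 1.201×10⁻³ m².
P = εσAT⁴ = 0.1542 × 5.670×10⁻⁸ × 1.201×10⁻³ × (695.5)⁴ = 2.457 W.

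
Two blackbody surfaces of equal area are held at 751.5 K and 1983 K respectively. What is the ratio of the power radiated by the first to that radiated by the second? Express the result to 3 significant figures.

With equal areas, P₁/P₂ = (T₁/T₂)⁴ = (751.5/1983)⁴ = 0.0206.

P₁/P₂ ≈ 0.0206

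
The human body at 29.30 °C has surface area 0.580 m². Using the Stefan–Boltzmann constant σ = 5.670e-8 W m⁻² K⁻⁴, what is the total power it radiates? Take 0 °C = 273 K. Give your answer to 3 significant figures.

T = 29.30 °C + 273 = 302.30 K.
Area A = 0.580 m².
P = σAT⁴ = 5.670×10⁻⁸ × 0.580 × (302.30)⁴ = 275 W.

P ≈ 275 W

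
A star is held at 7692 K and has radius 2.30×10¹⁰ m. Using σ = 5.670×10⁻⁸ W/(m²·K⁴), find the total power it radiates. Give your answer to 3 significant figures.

Surface area A = 4πR² = 4π(2.30×10¹⁰ m)² = 6.64761×10²¹ m².
P = σAT⁴ = 5.670×10⁻⁸ × 6.64761×10²¹ × (7692)⁴ = 1.32×10³⁰ W.

P ≈ 1.32×10³⁰ W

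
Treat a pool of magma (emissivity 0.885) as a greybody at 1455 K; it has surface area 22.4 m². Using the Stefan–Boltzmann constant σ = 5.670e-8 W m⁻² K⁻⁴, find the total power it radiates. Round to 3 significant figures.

Area A = 22.4 m².
P = εσAT⁴ = 0.885 × 5.670×10⁻⁸ × 22.4 × (1455)⁴ = 5.04×10⁶ W.

P ≈ 5.04×10⁶ W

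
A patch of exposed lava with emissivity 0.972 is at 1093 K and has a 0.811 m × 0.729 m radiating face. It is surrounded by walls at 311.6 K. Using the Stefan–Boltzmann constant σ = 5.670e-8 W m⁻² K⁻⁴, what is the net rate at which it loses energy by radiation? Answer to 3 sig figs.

Area A = 0.811 × 0.729 = 0.591219 m².
Net radiated power P_net = εσA(T⁴ − T₀⁴) = 0.972×5.670×10⁻⁸×0.591219×(1093⁴ − 311.6⁴).
T⁴ − T₀⁴ = 1.42719×10¹² − 9.42735×10⁹ = 1.41776×10¹² K⁴, so P_net = 4.62×10⁴ W.

Net loss ≈ 4.62×10⁴ W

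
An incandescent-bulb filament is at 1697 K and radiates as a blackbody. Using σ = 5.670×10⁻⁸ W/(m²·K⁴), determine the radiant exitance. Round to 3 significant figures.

Stefan–Boltzmann: I = σT⁴ = 5.670×10⁻⁸ × (1697)⁴ = 4.70×10⁵ W/m².

I ≈ 4.70×10⁵ W/m²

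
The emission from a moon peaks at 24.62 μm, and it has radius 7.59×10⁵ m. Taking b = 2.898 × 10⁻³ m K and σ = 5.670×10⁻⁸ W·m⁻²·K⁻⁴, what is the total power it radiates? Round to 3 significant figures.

P ≈ 7.88×10¹³ W

Wien's law: T = b/λ_max = 2.898×10⁻³/2.462×10⁻⁵ = 117.709 K.
Surface area A = 4πR² = 4π(7.59×10⁵ m)² = 7.23925×10¹² m².
Then P = σAT⁴ = 5.670×10⁻⁸×7.23925×10¹²×(117.709)⁴ = 7.88×10¹³ W.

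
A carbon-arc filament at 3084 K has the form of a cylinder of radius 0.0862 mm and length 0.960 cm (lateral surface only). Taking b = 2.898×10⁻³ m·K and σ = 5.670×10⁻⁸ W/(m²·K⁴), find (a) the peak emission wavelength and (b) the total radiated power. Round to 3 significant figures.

λ_max ≈ 0.940 μm; P ≈ 26.7 W

(a) λ_max = b/T = 2.898×10⁻³/3084 = 9.397×10⁻⁷ m = 0.940 μm.
Lateral area A = 2πrL = 2π×8.62×10⁻⁵×9.60×10⁻³ = 5.19946×10⁻⁶ m².
(b) P = σAT⁴ = 5.670×10⁻⁸×5.19946×10⁻⁶×(3084)⁴ = 26.7 W.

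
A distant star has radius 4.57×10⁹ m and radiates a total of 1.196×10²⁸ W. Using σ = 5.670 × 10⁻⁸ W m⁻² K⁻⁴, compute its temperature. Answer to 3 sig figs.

Surface area A = 4πR² = 4π(4.57×10⁹ m)² = 2.62447×10²⁰ m².
P = σAT⁴ ⇒ T = (P/(σA))^(1/4) = (1.196×10²⁸/(5.670×10⁻⁸×2.62447×10²⁰))^(1/4) = 5.32×10³ K.

T ≈ 5.32×10³ K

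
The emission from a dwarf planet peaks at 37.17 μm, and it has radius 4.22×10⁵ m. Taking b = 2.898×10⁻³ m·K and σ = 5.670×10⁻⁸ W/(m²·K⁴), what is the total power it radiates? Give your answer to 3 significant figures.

P ≈ 4.69×10¹² W

Wien's law: T = b/λ_max = 2.898×10⁻³/3.717×10⁻⁵ = 77.9661 K.
Surface area A = 4πR² = 4π(4.22×10⁵ m)² = 2.23787×10¹² m².
Then P = σAT⁴ = 5.670×10⁻⁸×2.23787×10¹²×(77.9661)⁴ = 4.69×10¹² W.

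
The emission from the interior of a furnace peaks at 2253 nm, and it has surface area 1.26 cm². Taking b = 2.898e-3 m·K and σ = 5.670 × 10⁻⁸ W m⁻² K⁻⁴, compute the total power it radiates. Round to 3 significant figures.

P ≈ 19.6 W

Wien's law: T = b/λ_max = 2.898×10⁻³/2.253×10⁻⁶ = 1286.28 K.
Area A = 1.26 cm² = 1.26×10⁻⁴ m².
Then P = σAT⁴ = 5.670×10⁻⁸×1.26×10⁻⁴×(1286.28)⁴ = 19.6 W.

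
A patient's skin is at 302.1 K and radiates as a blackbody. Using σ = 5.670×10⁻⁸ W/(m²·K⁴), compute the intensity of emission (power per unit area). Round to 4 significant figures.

Stefan–Boltzmann: I = σT⁴ = 5.670×10⁻⁸ × (302.1)⁴ = 472.3 W/m².

I ≈ 472.3 W/m²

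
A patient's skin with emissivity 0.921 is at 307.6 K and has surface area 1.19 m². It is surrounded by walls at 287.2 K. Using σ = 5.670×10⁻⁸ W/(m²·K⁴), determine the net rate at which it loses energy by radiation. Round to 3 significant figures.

Area A = 1.19 m².
Net radiated power P_net = εσA(T⁴ − T₀⁴) = 0.921×5.670×10⁻⁸×1.19×(307.6⁴ − 287.2⁴).
T⁴ − T₀⁴ = 8.95252×10⁹ − 6.80358×10⁹ = 2.14894×10⁹ K⁴, so P_net = 134 W.

Net loss ≈ 134 W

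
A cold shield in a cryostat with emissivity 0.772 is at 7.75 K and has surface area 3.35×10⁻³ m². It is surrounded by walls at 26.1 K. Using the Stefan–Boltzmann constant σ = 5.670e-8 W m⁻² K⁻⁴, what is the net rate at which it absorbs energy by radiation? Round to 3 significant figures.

Area A = 3.35×10⁻³ m².
Net radiated power P_net = εσA(T⁴ − T₀⁴) = 0.772×5.670×10⁻⁸×3.35×10⁻³×(7.75⁴ − 26.1⁴).
T⁴ − T₀⁴ = 3607.50 − 4.64047×10⁵ = -4.60440×10⁵ K⁴, so P_net = -6.75×10⁻⁵ W — negative, meaning a net gain of 6.75×10⁻⁵ W.

Net gain ≈ 6.75×10⁻⁵ W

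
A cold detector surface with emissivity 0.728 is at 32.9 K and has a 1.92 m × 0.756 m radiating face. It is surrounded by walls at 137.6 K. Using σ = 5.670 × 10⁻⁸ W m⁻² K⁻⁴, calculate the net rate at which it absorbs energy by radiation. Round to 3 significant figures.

Area A = 1.92 × 0.756 = 1.45152 m².
Net radiated power P_net = εσA(T⁴ − T₀⁴) = 0.728×5.670×10⁻⁸×1.45152×(32.9⁴ − 137.6⁴).
T⁴ − T₀⁴ = 1.17161×10⁶ − 3.58487×10⁸ = -3.57315×10⁸ K⁴, so P_net = -21.4 W — negative, meaning a net gain of 21.4 W.

Net gain ≈ 21.4 W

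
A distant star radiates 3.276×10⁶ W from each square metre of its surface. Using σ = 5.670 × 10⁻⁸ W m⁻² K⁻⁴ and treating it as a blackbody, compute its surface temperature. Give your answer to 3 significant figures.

T ≈ 2.76×10³ K

I = σT⁴, so T = (I/σ)^(1/4) = (3.276×10⁶/(5.670×10⁻⁸))^(1/4) = 2.76×10³ K.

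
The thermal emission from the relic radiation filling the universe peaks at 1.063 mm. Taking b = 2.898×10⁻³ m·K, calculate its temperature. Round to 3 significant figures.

T ≈ 2.73 K

Wien's law gives T = b/λ_max = (2.898×10⁻³ m·K)/(1.063×10⁻³ m) = 2.73 K.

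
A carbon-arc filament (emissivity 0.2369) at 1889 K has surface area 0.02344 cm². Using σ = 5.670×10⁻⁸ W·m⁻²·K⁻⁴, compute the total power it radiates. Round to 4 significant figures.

P ≈ 0.4009 W

Area A = 0.02344 cm² = 2.344×10⁻⁶ m².
P = εσAT⁴ = 0.2369 × 5.670×10⁻⁸ × 2.344×10⁻⁶ × (1889)⁴ = 0.4009 W.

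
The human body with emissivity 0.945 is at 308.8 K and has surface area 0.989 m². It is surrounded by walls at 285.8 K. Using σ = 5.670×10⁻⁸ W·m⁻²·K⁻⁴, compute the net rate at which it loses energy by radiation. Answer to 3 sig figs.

Net loss ≈ 128 W

Area A = 0.989 m².
Net radiated power P_net = εσA(T⁴ − T₀⁴) = 0.945×5.670×10⁻⁸×0.989×(308.8⁴ − 285.8⁴).
T⁴ − T₀⁴ = 9.09304×10⁹ − 6.67189×10⁹ = 2.42115×10⁹ K⁴, so P_net = 128 W.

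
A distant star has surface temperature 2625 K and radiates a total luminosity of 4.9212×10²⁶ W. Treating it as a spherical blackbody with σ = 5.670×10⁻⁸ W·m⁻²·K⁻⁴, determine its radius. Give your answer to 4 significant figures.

R ≈ 3.814×10⁹ m

L = 4πR²σT⁴ ⇒ R = √(L/(4πσT⁴)).
σT⁴ = 2.69216×10⁶ W/m², so R = √(4.9212×10²⁶/(4π×2.69216×10⁶)) = 3.814×10⁹ m.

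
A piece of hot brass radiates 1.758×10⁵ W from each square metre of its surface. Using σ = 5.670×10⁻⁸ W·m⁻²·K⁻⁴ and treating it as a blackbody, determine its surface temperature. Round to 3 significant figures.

T ≈ 1.33×10³ K

I = σT⁴, so T = (I/σ)^(1/4) = (1.758×10⁵/(5.670×10⁻⁸))^(1/4) = 1.33×10³ K.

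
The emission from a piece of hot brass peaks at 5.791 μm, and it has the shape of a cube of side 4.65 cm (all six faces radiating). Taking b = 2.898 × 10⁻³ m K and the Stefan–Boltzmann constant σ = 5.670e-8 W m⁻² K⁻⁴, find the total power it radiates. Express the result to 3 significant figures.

P ≈ 46.1 W

Wien's law: T = b/λ_max = 2.898×10⁻³/5.791×10⁻⁶ = 500.432 K.
Area A = 6s² = 6×(0.0465 m)² = 0.0129735 m².
Then P = σAT⁴ = 5.670×10⁻⁸×0.0129735×(500.432)⁴ = 46.1 W.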